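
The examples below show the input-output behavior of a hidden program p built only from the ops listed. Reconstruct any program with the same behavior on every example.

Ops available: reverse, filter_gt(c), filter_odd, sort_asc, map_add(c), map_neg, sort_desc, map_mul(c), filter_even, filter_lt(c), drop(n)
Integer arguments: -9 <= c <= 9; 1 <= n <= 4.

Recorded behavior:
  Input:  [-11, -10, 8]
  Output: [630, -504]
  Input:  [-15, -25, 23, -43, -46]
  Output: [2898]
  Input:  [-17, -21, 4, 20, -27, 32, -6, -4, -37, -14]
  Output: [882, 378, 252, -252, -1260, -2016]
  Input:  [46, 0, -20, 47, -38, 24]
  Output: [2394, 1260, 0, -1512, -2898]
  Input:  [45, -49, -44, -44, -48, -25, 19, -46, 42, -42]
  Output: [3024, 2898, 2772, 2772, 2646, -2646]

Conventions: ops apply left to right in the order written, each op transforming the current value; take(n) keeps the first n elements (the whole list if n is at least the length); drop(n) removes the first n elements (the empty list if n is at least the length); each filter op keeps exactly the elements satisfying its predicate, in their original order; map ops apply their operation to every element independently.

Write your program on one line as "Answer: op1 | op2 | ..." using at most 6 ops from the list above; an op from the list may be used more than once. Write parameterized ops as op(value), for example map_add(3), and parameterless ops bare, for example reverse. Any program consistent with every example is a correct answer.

reverse | map_mul(9) | sort_asc | map_mul(-7) | filter_even

Check, running the answer program on each example:
  [-11, -10, 8] -> [8, -10, -11] -> [72, -90, -99] -> [-99, -90, 72] -> [693, 630, -504] -> [630, -504]
  [-15, -25, 23, -43, -46] -> [-46, -43, 23, -25, -15] -> [-414, -387, 207, -225, -135] -> [-414, -387, -225, -135, 207] -> [2898, 2709, 1575, 945, -1449] -> [2898]
  [-17, -21, 4, 20, -27, 32, -6, -4, -37, -14] -> [-14, -37, -4, -6, 32, -27, 20, 4, -21, -17] -> [-126, -333, -36, -54, 288, -243, 180, 36, -189, -153] -> [-333, -243, -189, -153, -126, -54, -36, 36, 180, 288] -> [2331, 1701, 1323, 1071, 882, 378, 252, -252, -1260, -2016] -> [882, 378, 252, -252, -1260, -2016]
  [46, 0, -20, 47, -38, 24] -> [24, -38, 47, -20, 0, 46] -> [216, -342, 423, -180, 0, 414] -> [-342, -180, 0, 216, 414, 423] -> [2394, 1260, 0, -1512, -2898, -2961] -> [2394, 1260, 0, -1512, -2898]
  [45, -49, -44, -44, -48, -25, 19, -46, 42, -42] -> [-42, 42, -46, 19, -25, -48, -44, -44, -49, 45] -> [-378, 378, -414, 171, -225, -432, -396, -396, -441, 405] -> [-441, -432, -414, -396, -396, -378, -225, 171, 378, 405] -> [3087, 3024, 2898, 2772, 2772, 2646, 1575, -1197, -2646, -2835] -> [3024, 2898, 2772, 2772, 2646, -2646]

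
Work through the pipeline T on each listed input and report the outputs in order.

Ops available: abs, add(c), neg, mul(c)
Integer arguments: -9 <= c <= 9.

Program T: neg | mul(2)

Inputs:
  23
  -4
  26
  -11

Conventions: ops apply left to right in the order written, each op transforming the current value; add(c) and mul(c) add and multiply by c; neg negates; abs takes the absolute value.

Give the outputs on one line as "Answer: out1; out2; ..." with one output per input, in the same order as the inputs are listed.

Execution, op by op:
  23 -> -23 -> -46
  -4 -> 4 -> 8
  26 -> -26 -> -52
  -11 -> 11 -> 22

-46; 8; -52; 22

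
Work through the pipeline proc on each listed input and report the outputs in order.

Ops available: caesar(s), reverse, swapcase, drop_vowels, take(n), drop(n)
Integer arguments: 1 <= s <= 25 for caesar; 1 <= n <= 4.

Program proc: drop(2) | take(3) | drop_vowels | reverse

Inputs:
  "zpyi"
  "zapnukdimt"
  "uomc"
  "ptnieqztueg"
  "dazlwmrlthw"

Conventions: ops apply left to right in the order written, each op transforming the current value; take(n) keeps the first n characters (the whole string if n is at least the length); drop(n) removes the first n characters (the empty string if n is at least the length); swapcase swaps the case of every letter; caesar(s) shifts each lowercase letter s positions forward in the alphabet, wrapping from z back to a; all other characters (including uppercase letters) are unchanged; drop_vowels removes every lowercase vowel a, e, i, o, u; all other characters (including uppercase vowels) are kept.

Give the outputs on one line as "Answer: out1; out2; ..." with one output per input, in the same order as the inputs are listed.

Execution, op by op:
  "zpyi" -> "yi" -> "yi" -> "y" -> "y"
  "zapnukdimt" -> "pnukdimt" -> "pnu" -> "pn" -> "np"
  "uomc" -> "mc" -> "mc" -> "mc" -> "cm"
  "ptnieqztueg" -> "nieqztueg" -> "nie" -> "n" -> "n"
  "dazlwmrlthw" -> "zlwmrlthw" -> "zlw" -> "zlw" -> "wlz"

"y"; "np"; "cm"; "n"; "wlz"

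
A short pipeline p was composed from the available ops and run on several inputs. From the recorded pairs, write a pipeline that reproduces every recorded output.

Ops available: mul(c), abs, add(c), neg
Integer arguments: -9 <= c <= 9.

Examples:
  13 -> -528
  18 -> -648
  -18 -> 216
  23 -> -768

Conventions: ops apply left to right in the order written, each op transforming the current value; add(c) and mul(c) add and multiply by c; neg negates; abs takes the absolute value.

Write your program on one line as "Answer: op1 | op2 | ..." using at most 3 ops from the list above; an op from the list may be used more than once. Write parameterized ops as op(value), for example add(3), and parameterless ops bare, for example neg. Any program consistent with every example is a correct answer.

add(9) | mul(-4) | mul(6)

Check, running the answer program on each example:
  13 -> 22 -> -88 -> -528
  18 -> 27 -> -108 -> -648
  -18 -> -9 -> 36 -> 216
  23 -> 32 -> -128 -> -768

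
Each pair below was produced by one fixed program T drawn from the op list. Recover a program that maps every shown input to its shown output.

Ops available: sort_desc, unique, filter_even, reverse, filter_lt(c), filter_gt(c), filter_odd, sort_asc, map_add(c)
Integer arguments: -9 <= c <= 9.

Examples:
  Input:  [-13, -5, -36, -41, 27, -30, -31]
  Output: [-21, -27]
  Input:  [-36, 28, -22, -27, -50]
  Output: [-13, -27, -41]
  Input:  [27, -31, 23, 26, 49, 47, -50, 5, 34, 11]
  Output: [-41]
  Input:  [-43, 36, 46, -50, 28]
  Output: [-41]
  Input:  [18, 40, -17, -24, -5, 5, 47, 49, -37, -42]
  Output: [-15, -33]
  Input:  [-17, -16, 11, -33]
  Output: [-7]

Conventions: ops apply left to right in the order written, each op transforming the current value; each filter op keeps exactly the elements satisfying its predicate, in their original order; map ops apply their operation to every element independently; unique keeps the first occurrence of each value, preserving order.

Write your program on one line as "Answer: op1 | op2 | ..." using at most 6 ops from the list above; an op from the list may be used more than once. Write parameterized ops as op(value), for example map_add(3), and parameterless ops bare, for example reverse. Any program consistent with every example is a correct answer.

map_add(9) | filter_odd | reverse | sort_desc | filter_lt(0)

Check, running the answer program on each example:
  [-13, -5, -36, -41, 27, -30, -31] -> [-4, 4, -27, -32, 36, -21, -22] -> [-27, -21] -> [-21, -27] -> [-21, -27] -> [-21, -27]
  [-36, 28, -22, -27, -50] -> [-27, 37, -13, -18, -41] -> [-27, 37, -13, -41] -> [-41, -13, 37, -27] -> [37, -13, -27, -41] -> [-13, -27, -41]
  [27, -31, 23, 26, 49, 47, -50, 5, 34, 11] -> [36, -22, 32, 35, 58, 56, -41, 14, 43, 20] -> [35, -41, 43] -> [43, -41, 35] -> [43, 35, -41] -> [-41]
  [-43, 36, 46, -50, 28] -> [-34, 45, 55, -41, 37] -> [45, 55, -41, 37] -> [37, -41, 55, 45] -> [55, 45, 37, -41] -> [-41]
  [18, 40, -17, -24, -5, 5, 47, 49, -37, -42] -> [27, 49, -8, -15, 4, 14, 56, 58, -28, -33] -> [27, 49, -15, -33] -> [-33, -15, 49, 27] -> [49, 27, -15, -33] -> [-15, -33]
  [-17, -16, 11, -33] -> [-8, -7, 20, -24] -> [-7] -> [-7] -> [-7] -> [-7]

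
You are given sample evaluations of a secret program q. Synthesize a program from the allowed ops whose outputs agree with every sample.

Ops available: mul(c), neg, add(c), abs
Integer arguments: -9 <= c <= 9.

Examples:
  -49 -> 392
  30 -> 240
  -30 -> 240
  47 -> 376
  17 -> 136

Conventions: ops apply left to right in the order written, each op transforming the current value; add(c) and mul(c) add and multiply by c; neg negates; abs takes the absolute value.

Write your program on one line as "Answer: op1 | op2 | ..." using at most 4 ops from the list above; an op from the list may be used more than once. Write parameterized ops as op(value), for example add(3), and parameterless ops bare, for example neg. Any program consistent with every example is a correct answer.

mul(8) | neg | abs

Check, running the answer program on each example:
  -49 -> -392 -> 392 -> 392
  30 -> 240 -> -240 -> 240
  -30 -> -240 -> 240 -> 240
  47 -> 376 -> -376 -> 376
  17 -> 136 -> -136 -> 136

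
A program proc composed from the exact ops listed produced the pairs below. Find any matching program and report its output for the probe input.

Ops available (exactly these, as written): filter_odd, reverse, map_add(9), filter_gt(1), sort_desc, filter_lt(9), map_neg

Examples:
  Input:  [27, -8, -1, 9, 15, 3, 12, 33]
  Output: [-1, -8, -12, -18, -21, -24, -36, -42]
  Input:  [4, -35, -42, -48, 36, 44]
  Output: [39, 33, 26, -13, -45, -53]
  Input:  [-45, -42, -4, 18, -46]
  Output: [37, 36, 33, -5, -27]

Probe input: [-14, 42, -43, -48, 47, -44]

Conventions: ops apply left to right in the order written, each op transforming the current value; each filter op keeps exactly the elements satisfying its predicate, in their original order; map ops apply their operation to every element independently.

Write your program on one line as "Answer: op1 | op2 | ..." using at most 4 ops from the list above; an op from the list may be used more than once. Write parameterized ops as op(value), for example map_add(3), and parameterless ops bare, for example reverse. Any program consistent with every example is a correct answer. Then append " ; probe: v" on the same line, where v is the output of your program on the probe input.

map_add(9) | map_neg | sort_desc ; probe: [39, 35, 34, 5, -51, -56]

Check, running the answer program on each example:
  [27, -8, -1, 9, 15, 3, 12, 33] -> [36, 1, 8, 18, 24, 12, 21, 42] -> [-36, -1, -8, -18, -24, -12, -21, -42] -> [-1, -8, -12, -18, -21, -24, -36, -42]
  [4, -35, -42, -48, 36, 44] -> [13, -26, -33, -39, 45, 53] -> [-13, 26, 33, 39, -45, -53] -> [39, 33, 26, -13, -45, -53]
  [-45, -42, -4, 18, -46] -> [-36, -33, 5, 27, -37] -> [36, 33, -5, -27, 37] -> [37, 36, 33, -5, -27]
  probe: [-14, 42, -43, -48, 47, -44] -> [-5, 51, -34, -39, 56, -35] -> [5, -51, 34, 39, -56, 35] -> [39, 35, 34, 5, -51, -56]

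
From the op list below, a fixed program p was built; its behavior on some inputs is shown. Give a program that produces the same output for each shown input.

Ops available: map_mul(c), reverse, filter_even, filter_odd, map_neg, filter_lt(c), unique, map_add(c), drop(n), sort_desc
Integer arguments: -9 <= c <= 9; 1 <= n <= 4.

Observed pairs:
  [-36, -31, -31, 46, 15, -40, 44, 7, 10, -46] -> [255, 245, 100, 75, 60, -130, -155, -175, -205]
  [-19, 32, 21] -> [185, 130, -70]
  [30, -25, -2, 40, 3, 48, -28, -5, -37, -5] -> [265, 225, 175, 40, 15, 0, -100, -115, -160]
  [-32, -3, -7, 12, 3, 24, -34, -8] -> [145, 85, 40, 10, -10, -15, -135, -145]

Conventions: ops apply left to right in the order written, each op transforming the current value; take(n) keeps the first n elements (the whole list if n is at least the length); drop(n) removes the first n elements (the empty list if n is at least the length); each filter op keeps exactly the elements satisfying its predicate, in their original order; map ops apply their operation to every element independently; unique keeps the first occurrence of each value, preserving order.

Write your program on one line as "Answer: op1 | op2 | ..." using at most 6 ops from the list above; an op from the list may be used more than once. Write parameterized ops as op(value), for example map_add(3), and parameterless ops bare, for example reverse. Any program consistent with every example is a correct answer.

unique | map_add(5) | map_neg | reverse | map_mul(-5) | sort_desc

Check, running the answer program on each example:
  [-36, -31, -31, 46, 15, -40, 44, 7, 10, -46] -> [-36, -31, 46, 15, -40, 44, 7, 10, -46] -> [-31, -26, 51, 20, -35, 49, 12, 15, -41] -> [31, 26, -51, -20, 35, -49, -12, -15, 41] -> [41, -15, -12, -49, 35, -20, -51, 26, 31] -> [-205, 75, 60, 245, -175, 100, 255, -130, -155] -> [255, 245, 100, 75, 60, -130, -155, -175, -205]
  [-19, 32, 21] -> [-19, 32, 21] -> [-14, 37, 26] -> [14, -37, -26] -> [-26, -37, 14] -> [130, 185, -70] -> [185, 130, -70]
  [30, -25, -2, 40, 3, 48, -28, -5, -37, -5] -> [30, -25, -2, 40, 3, 48, -28, -5, -37] -> [35, -20, 3, 45, 8, 53, -23, 0, -32] -> [-35, 20, -3, -45, -8, -53, 23, 0, 32] -> [32, 0, 23, -53, -8, -45, -3, 20, -35] -> [-160, 0, -115, 265, 40, 225, 15, -100, 175] -> [265, 225, 175, 40, 15, 0, -100, -115, -160]
  [-32, -3, -7, 12, 3, 24, -34, -8] -> [-32, -3, -7, 12, 3, 24, -34, -8] -> [-27, 2, -2, 17, 8, 29, -29, -3] -> [27, -2, 2, -17, -8, -29, 29, 3] -> [3, 29, -29, -8, -17, 2, -2, 27] -> [-15, -145, 145, 40, 85, -10, 10, -135] -> [145, 85, 40, 10, -10, -15, -135, -145]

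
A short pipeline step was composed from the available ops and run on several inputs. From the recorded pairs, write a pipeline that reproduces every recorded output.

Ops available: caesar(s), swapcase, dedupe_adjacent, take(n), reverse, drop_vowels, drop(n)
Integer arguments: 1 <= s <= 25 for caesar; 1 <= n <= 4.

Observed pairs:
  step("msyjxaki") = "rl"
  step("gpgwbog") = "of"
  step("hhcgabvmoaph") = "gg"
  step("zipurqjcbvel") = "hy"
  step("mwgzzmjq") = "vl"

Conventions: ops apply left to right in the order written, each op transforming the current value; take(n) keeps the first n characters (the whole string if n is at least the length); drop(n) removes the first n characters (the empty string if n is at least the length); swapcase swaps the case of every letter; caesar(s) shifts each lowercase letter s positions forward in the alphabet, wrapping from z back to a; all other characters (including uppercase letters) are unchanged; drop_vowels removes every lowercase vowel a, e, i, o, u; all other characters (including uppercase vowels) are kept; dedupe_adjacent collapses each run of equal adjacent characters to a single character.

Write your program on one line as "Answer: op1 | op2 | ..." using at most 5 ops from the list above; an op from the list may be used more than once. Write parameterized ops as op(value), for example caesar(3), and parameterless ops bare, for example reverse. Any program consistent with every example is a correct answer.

caesar(12) | take(2) | reverse | caesar(13)

Check, running the answer program on each example:
  "msyjxaki" -> "yekvjmwu" -> "ye" -> "ey" -> "rl"
  "gpgwbog" -> "sbsinas" -> "sb" -> "bs" -> "of"
  "hhcgabvmoaph" -> "ttosmnhyambt" -> "tt" -> "tt" -> "gg"
  "zipurqjcbvel" -> "lubgdcvonhqx" -> "lu" -> "ul" -> "hy"
  "mwgzzmjq" -> "yisllyvc" -> "yi" -> "iy" -> "vl"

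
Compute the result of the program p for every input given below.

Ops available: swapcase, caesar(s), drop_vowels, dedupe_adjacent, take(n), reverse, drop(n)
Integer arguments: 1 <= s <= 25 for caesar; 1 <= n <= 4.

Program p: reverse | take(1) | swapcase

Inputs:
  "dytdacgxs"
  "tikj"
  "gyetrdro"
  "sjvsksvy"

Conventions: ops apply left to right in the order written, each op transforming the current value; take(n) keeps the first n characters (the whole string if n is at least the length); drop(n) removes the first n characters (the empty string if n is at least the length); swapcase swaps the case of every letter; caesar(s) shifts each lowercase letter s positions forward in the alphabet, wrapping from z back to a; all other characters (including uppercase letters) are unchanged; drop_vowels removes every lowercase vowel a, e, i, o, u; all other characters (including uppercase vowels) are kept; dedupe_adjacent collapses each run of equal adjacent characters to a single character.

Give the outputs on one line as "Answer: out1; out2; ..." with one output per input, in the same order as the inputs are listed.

"S"; "J"; "O"; "Y"

Execution, op by op:
  "dytdacgxs" -> "sxgcadtyd" -> "s" -> "S"
  "tikj" -> "jkit" -> "j" -> "J"
  "gyetrdro" -> "ordrteyg" -> "o" -> "O"
  "sjvsksvy" -> "yvsksvjs" -> "y" -> "Y"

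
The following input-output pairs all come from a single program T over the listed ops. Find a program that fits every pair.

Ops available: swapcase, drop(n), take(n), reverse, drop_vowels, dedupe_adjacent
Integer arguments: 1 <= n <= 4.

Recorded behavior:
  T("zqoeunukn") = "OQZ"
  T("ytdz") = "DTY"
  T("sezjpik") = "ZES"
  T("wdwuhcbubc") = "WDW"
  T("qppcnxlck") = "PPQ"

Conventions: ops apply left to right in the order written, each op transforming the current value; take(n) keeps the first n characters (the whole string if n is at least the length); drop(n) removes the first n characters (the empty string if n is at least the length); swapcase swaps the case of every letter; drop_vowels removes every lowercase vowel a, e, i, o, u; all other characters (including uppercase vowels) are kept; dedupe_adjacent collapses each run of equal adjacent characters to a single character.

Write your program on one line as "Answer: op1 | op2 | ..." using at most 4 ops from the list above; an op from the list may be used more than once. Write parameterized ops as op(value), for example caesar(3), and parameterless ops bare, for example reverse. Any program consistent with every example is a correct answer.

take(3) | reverse | swapcase

Check, running the answer program on each example:
  "zqoeunukn" -> "zqo" -> "oqz" -> "OQZ"
  "ytdz" -> "ytd" -> "dty" -> "DTY"
  "sezjpik" -> "sez" -> "zes" -> "ZES"
  "wdwuhcbubc" -> "wdw" -> "wdw" -> "WDW"
  "qppcnxlck" -> "qpp" -> "ppq" -> "PPQ"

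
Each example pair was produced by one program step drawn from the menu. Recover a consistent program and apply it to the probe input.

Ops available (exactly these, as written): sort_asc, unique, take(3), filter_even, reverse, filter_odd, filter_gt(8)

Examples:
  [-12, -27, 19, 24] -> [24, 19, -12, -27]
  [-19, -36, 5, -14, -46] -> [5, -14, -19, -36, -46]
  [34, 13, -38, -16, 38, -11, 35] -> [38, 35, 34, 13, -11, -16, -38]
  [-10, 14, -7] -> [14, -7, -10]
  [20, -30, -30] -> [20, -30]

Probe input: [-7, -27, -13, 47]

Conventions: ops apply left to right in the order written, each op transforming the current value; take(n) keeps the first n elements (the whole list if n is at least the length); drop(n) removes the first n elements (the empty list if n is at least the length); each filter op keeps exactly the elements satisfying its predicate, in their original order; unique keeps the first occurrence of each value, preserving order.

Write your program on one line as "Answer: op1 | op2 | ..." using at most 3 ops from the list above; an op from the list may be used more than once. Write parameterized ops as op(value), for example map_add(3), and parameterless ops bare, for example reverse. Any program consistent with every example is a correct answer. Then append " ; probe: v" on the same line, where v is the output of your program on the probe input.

sort_asc | reverse | unique ; probe: [47, -7, -13, -27]

Check, running the answer program on each example:
  [-12, -27, 19, 24] -> [-27, -12, 19, 24] -> [24, 19, -12, -27] -> [24, 19, -12, -27]
  [-19, -36, 5, -14, -46] -> [-46, -36, -19, -14, 5] -> [5, -14, -19, -36, -46] -> [5, -14, -19, -36, -46]
  [34, 13, -38, -16, 38, -11, 35] -> [-38, -16, -11, 13, 34, 35, 38] -> [38, 35, 34, 13, -11, -16, -38] -> [38, 35, 34, 13, -11, -16, -38]
  [-10, 14, -7] -> [-10, -7, 14] -> [14, -7, -10] -> [14, -7, -10]
  [20, -30, -30] -> [-30, -30, 20] -> [20, -30, -30] -> [20, -30]
  probe: [-7, -27, -13, 47] -> [-27, -13, -7, 47] -> [47, -7, -13, -27] -> [47, -7, -13, -27]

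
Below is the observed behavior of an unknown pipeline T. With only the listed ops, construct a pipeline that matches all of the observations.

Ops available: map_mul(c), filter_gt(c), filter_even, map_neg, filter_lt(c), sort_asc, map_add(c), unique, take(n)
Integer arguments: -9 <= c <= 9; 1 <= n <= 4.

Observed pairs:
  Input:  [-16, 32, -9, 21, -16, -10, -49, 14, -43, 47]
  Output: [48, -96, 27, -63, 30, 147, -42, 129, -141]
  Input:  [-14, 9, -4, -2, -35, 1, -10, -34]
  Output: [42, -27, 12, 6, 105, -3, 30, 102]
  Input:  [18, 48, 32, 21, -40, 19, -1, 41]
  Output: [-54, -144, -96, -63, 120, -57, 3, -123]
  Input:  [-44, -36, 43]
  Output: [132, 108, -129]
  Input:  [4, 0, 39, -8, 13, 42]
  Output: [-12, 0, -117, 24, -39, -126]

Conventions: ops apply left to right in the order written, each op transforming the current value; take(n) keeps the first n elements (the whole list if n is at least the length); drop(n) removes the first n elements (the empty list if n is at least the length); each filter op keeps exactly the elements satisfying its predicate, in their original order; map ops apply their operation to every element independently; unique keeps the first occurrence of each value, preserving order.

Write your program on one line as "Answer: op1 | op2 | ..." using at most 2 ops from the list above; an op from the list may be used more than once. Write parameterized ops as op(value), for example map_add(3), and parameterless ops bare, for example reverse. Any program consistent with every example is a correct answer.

map_mul(-3) | unique

Check, running the answer program on each example:
  [-16, 32, -9, 21, -16, -10, -49, 14, -43, 47] -> [48, -96, 27, -63, 48, 30, 147, -42, 129, -141] -> [48, -96, 27, -63, 30, 147, -42, 129, -141]
  [-14, 9, -4, -2, -35, 1, -10, -34] -> [42, -27, 12, 6, 105, -3, 30, 102] -> [42, -27, 12, 6, 105, -3, 30, 102]
  [18, 48, 32, 21, -40, 19, -1, 41] -> [-54, -144, -96, -63, 120, -57, 3, -123] -> [-54, -144, -96, -63, 120, -57, 3, -123]
  [-44, -36, 43] -> [132, 108, -129] -> [132, 108, -129]
  [4, 0, 39, -8, 13, 42] -> [-12, 0, -117, 24, -39, -126] -> [-12, 0, -117, 24, -39, -126]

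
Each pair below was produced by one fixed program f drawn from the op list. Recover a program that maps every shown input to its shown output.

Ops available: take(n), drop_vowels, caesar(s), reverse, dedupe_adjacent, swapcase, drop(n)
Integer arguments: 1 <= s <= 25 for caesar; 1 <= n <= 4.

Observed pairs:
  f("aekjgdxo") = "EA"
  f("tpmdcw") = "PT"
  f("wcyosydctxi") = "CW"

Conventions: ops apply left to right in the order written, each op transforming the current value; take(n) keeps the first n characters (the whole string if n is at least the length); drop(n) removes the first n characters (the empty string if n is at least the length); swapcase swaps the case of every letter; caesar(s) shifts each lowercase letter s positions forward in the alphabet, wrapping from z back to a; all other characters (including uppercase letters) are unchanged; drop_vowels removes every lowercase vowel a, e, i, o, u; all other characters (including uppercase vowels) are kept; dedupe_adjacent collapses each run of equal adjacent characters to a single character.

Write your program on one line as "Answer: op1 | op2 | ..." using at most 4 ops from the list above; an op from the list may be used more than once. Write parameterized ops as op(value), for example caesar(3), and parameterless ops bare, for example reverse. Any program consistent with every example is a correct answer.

take(4) | swapcase | take(2) | reverse

Check, running the answer program on each example:
  "aekjgdxo" -> "aekj" -> "AEKJ" -> "AE" -> "EA"
  "tpmdcw" -> "tpmd" -> "TPMD" -> "TP" -> "PT"
  "wcyosydctxi" -> "wcyo" -> "WCYO" -> "WC" -> "CW"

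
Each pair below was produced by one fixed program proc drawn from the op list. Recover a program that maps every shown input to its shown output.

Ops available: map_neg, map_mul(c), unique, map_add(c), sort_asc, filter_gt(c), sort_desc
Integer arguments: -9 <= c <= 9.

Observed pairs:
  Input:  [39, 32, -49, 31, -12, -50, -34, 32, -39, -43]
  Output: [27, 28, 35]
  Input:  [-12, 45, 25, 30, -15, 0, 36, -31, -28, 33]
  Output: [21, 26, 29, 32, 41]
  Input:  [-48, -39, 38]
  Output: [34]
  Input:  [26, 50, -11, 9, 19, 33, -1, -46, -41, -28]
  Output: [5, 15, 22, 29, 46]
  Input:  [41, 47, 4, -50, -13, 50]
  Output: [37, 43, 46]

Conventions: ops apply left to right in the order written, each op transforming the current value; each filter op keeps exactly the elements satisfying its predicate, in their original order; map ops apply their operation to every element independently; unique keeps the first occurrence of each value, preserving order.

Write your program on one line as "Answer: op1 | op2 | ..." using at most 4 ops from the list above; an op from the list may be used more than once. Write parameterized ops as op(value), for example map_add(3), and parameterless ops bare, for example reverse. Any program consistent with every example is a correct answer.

unique | filter_gt(4) | sort_asc | map_add(-4)

Check, running the answer program on each example:
  [39, 32, -49, 31, -12, -50, -34, 32, -39, -43] -> [39, 32, -49, 31, -12, -50, -34, -39, -43] -> [39, 32, 31] -> [31, 32, 39] -> [27, 28, 35]
  [-12, 45, 25, 30, -15, 0, 36, -31, -28, 33] -> [-12, 45, 25, 30, -15, 0, 36, -31, -28, 33] -> [45, 25, 30, 36, 33] -> [25, 30, 33, 36, 45] -> [21, 26, 29, 32, 41]
  [-48, -39, 38] -> [-48, -39, 38] -> [38] -> [38] -> [34]
  [26, 50, -11, 9, 19, 33, -1, -46, -41, -28] -> [26, 50, -11, 9, 19, 33, -1, -46, -41, -28] -> [26, 50, 9, 19, 33] -> [9, 19, 26, 33, 50] -> [5, 15, 22, 29, 46]
  [41, 47, 4, -50, -13, 50] -> [41, 47, 4, -50, -13, 50] -> [41, 47, 50] -> [41, 47, 50] -> [37, 43, 46]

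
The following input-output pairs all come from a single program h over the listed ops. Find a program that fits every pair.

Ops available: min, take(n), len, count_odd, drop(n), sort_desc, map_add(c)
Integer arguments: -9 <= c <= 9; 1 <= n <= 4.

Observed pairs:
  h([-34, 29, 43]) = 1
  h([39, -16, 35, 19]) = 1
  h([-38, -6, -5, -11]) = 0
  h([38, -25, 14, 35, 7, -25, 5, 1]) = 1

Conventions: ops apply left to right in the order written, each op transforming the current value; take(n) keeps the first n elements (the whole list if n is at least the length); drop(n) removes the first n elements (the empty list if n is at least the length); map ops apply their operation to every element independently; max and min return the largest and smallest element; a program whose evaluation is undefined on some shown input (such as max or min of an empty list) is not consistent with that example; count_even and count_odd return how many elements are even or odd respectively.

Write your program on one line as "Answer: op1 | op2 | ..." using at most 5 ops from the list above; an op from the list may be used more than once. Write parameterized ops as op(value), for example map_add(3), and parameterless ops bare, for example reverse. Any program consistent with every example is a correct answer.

take(3) | sort_desc | drop(1) | count_odd

Check, running the answer program on each example:
  [-34, 29, 43] -> [-34, 29, 43] -> [43, 29, -34] -> [29, -34] -> 1
  [39, -16, 35, 19] -> [39, -16, 35] -> [39, 35, -16] -> [35, -16] -> 1
  [-38, -6, -5, -11] -> [-38, -6, -5] -> [-5, -6, -38] -> [-6, -38] -> 0
  [38, -25, 14, 35, 7, -25, 5, 1] -> [38, -25, 14] -> [38, 14, -25] -> [14, -25] -> 1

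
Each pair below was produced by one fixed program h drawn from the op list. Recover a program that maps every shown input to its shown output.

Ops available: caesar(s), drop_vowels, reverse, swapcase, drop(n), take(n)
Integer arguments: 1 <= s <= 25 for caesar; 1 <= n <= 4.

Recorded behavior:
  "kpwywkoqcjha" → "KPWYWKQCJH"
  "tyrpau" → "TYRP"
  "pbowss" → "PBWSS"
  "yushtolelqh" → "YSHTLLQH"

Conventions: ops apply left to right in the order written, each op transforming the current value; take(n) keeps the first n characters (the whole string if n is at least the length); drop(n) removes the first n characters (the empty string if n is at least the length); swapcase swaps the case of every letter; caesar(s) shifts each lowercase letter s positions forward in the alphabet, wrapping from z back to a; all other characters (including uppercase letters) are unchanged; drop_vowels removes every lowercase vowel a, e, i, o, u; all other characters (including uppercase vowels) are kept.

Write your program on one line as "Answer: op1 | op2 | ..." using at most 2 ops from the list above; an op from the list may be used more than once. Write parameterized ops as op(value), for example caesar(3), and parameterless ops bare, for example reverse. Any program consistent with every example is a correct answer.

drop_vowels | swapcase

Check, running the answer program on each example:
  "kpwywkoqcjha" -> "kpwywkqcjh" -> "KPWYWKQCJH"
  "tyrpau" -> "tyrp" -> "TYRP"
  "pbowss" -> "pbwss" -> "PBWSS"
  "yushtolelqh" -> "yshtllqh" -> "YSHTLLQH"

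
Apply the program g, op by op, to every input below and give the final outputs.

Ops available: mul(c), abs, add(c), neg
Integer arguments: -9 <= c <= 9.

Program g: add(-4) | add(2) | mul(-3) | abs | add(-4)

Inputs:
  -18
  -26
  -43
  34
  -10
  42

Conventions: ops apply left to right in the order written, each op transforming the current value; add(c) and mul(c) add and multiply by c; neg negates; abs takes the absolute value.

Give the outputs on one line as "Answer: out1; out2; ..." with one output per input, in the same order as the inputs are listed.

Execution, op by op:
  -18 -> -22 -> -20 -> 60 -> 60 -> 56
  -26 -> -30 -> -28 -> 84 -> 84 -> 80
  -43 -> -47 -> -45 -> 135 -> 135 -> 131
  34 -> 30 -> 32 -> -96 -> 96 -> 92
  -10 -> -14 -> -12 -> 36 -> 36 -> 32
  42 -> 38 -> 40 -> -120 -> 120 -> 116

56; 80; 131; 92; 32; 116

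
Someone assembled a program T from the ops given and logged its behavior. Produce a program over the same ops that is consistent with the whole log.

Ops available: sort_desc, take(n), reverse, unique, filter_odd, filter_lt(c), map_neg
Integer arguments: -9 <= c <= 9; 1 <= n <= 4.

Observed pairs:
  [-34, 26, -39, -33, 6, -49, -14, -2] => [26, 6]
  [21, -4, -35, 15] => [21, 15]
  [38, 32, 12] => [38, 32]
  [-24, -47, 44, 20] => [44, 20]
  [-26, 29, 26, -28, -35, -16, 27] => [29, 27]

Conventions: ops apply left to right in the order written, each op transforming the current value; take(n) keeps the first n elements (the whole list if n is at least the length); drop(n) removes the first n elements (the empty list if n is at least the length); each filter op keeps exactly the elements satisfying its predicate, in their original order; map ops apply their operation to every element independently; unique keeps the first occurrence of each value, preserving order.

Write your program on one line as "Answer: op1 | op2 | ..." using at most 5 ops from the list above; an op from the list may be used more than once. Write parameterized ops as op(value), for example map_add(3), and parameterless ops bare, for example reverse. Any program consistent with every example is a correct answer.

sort_desc | take(4) | take(3) | take(2)

Check, running the answer program on each example:
  [-34, 26, -39, -33, 6, -49, -14, -2] -> [26, 6, -2, -14, -33, -34, -39, -49] -> [26, 6, -2, -14] -> [26, 6, -2] -> [26, 6]
  [21, -4, -35, 15] -> [21, 15, -4, -35] -> [21, 15, -4, -35] -> [21, 15, -4] -> [21, 15]
  [38, 32, 12] -> [38, 32, 12] -> [38, 32, 12] -> [38, 32, 12] -> [38, 32]
  [-24, -47, 44, 20] -> [44, 20, -24, -47] -> [44, 20, -24, -47] -> [44, 20, -24] -> [44, 20]
  [-26, 29, 26, -28, -35, -16, 27] -> [29, 27, 26, -16, -26, -28, -35] -> [29, 27, 26, -16] -> [29, 27, 26] -> [29, 27]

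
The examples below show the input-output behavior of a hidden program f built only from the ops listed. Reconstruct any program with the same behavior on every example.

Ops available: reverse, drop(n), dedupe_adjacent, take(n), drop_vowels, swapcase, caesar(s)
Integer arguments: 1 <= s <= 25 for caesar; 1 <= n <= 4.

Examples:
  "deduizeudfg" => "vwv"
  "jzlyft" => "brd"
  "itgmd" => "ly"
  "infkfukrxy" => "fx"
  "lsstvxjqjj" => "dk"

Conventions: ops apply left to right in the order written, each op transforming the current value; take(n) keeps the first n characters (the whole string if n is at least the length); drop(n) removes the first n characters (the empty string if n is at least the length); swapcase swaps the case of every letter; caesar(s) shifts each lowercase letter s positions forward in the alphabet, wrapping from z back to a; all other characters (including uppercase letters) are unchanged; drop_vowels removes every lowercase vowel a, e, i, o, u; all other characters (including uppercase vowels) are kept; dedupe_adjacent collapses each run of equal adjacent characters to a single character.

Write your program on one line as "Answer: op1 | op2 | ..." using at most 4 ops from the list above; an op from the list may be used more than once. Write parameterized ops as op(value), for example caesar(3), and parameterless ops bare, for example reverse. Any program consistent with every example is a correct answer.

take(3) | dedupe_adjacent | caesar(18) | drop_vowels

Check, running the answer program on each example:
  "deduizeudfg" -> "ded" -> "ded" -> "vwv" -> "vwv"
  "jzlyft" -> "jzl" -> "jzl" -> "brd" -> "brd"
  "itgmd" -> "itg" -> "itg" -> "aly" -> "ly"
  "infkfukrxy" -> "inf" -> "inf" -> "afx" -> "fx"
  "lsstvxjqjj" -> "lss" -> "ls" -> "dk" -> "dk"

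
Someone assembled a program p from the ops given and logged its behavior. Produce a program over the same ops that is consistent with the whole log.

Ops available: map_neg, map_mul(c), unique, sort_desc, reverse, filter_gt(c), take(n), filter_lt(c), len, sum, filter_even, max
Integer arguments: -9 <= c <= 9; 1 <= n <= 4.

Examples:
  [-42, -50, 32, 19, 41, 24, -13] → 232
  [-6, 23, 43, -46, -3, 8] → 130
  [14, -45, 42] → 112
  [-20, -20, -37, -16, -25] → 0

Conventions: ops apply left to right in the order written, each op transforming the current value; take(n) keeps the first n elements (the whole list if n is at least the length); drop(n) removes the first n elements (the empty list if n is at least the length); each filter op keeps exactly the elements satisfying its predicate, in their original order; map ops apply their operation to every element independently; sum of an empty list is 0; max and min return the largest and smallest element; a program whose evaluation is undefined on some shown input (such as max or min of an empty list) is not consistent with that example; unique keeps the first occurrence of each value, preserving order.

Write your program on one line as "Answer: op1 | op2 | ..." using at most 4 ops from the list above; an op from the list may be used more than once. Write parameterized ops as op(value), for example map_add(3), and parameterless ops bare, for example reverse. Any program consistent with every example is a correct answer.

filter_gt(-7) | map_mul(2) | sort_desc | sum

Check, running the answer program on each example:
  [-42, -50, 32, 19, 41, 24, -13] -> [32, 19, 41, 24] -> [64, 38, 82, 48] -> [82, 64, 48, 38] -> 232
  [-6, 23, 43, -46, -3, 8] -> [-6, 23, 43, -3, 8] -> [-12, 46, 86, -6, 16] -> [86, 46, 16, -6, -12] -> 130
  [14, -45, 42] -> [14, 42] -> [28, 84] -> [84, 28] -> 112
  [-20, -20, -37, -16, -25] -> [] -> [] -> [] -> 0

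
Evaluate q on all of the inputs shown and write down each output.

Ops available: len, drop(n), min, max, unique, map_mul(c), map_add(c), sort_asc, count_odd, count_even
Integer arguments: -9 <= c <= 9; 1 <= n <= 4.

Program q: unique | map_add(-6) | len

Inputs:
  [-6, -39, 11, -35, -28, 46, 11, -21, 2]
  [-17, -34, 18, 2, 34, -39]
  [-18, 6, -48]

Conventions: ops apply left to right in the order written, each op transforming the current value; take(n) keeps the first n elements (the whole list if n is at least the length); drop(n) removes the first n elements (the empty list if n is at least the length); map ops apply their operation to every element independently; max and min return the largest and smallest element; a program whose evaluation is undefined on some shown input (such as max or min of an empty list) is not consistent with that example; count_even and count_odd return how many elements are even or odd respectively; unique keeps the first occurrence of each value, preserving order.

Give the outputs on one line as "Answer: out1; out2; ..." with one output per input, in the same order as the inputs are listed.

8; 6; 3

Execution, op by op:
  [-6, -39, 11, -35, -28, 46, 11, -21, 2] -> [-6, -39, 11, -35, -28, 46, -21, 2] -> [-12, -45, 5, -41, -34, 40, -27, -4] -> 8
  [-17, -34, 18, 2, 34, -39] -> [-17, -34, 18, 2, 34, -39] -> [-23, -40, 12, -4, 28, -45] -> 6
  [-18, 6, -48] -> [-18, 6, -48] -> [-24, 0, -54] -> 3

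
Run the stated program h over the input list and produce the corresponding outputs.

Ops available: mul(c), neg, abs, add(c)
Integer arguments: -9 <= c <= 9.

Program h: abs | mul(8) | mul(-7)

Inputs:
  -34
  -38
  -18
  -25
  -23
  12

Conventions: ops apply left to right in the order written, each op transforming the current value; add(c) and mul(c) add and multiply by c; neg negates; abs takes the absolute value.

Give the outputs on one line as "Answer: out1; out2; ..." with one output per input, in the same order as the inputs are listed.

Execution, op by op:
  -34 -> 34 -> 272 -> -1904
  -38 -> 38 -> 304 -> -2128
  -18 -> 18 -> 144 -> -1008
  -25 -> 25 -> 200 -> -1400
  -23 -> 23 -> 184 -> -1288
  12 -> 12 -> 96 -> -672

-1904; -2128; -1008; -1400; -1288; -672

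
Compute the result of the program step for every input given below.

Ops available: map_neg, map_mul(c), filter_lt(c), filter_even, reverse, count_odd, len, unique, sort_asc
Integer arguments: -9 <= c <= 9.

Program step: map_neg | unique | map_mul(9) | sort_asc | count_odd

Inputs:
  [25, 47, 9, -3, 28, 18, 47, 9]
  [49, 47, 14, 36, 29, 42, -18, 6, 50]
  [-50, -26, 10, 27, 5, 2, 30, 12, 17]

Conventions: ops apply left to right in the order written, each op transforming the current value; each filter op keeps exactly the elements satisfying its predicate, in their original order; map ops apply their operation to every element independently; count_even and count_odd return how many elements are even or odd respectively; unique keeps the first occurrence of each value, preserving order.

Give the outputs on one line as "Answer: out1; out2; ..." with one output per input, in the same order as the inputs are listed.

Execution, op by op:
  [25, 47, 9, -3, 28, 18, 47, 9] -> [-25, -47, -9, 3, -28, -18, -47, -9] -> [-25, -47, -9, 3, -28, -18] -> [-225, -423, -81, 27, -252, -162] -> [-423, -252, -225, -162, -81, 27] -> 4
  [49, 47, 14, 36, 29, 42, -18, 6, 50] -> [-49, -47, -14, -36, -29, -42, 18, -6, -50] -> [-49, -47, -14, -36, -29, -42, 18, -6, -50] -> [-441, -423, -126, -324, -261, -378, 162, -54, -450] -> [-450, -441, -423, -378, -324, -261, -126, -54, 162] -> 3
  [-50, -26, 10, 27, 5, 2, 30, 12, 17] -> [50, 26, -10, -27, -5, -2, -30, -12, -17] -> [50, 26, -10, -27, -5, -2, -30, -12, -17] -> [450, 234, -90, -243, -45, -18, -270, -108, -153] -> [-270, -243, -153, -108, -90, -45, -18, 234, 450] -> 3

4; 3; 3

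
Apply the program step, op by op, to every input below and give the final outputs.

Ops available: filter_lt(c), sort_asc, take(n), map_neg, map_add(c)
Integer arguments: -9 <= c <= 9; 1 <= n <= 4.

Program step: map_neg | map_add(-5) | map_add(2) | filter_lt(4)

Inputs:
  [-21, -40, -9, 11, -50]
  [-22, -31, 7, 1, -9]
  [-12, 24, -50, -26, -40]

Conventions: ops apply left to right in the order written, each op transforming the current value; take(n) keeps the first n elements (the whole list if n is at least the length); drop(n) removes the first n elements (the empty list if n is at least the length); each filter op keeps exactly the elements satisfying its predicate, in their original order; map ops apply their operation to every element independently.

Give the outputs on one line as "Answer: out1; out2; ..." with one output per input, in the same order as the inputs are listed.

Execution, op by op:
  [-21, -40, -9, 11, -50] -> [21, 40, 9, -11, 50] -> [16, 35, 4, -16, 45] -> [18, 37, 6, -14, 47] -> [-14]
  [-22, -31, 7, 1, -9] -> [22, 31, -7, -1, 9] -> [17, 26, -12, -6, 4] -> [19, 28, -10, -4, 6] -> [-10, -4]
  [-12, 24, -50, -26, -40] -> [12, -24, 50, 26, 40] -> [7, -29, 45, 21, 35] -> [9, -27, 47, 23, 37] -> [-27]

[-14]; [-10, -4]; [-27]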